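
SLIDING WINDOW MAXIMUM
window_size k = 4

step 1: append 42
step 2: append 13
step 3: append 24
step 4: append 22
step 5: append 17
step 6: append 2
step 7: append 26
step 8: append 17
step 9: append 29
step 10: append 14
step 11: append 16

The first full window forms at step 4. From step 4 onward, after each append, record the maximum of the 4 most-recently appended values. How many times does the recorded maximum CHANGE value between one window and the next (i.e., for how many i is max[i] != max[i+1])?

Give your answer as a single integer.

Answer: 3

Derivation:
step 1: append 42 -> window=[42] (not full yet)
step 2: append 13 -> window=[42, 13] (not full yet)
step 3: append 24 -> window=[42, 13, 24] (not full yet)
step 4: append 22 -> window=[42, 13, 24, 22] -> max=42
step 5: append 17 -> window=[13, 24, 22, 17] -> max=24
step 6: append 2 -> window=[24, 22, 17, 2] -> max=24
step 7: append 26 -> window=[22, 17, 2, 26] -> max=26
step 8: append 17 -> window=[17, 2, 26, 17] -> max=26
step 9: append 29 -> window=[2, 26, 17, 29] -> max=29
step 10: append 14 -> window=[26, 17, 29, 14] -> max=29
step 11: append 16 -> window=[17, 29, 14, 16] -> max=29
Recorded maximums: 42 24 24 26 26 29 29 29
Changes between consecutive maximums: 3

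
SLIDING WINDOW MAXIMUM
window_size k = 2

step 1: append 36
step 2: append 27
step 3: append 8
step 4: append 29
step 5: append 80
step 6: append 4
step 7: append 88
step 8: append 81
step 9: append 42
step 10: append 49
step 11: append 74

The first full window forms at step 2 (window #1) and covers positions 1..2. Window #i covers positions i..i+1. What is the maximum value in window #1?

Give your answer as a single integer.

step 1: append 36 -> window=[36] (not full yet)
step 2: append 27 -> window=[36, 27] -> max=36
Window #1 max = 36

Answer: 36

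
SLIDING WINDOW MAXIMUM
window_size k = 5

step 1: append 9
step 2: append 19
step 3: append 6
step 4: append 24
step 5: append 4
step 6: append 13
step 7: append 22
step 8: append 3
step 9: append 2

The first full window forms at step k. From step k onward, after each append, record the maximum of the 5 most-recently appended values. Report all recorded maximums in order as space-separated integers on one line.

Answer: 24 24 24 24 22

Derivation:
step 1: append 9 -> window=[9] (not full yet)
step 2: append 19 -> window=[9, 19] (not full yet)
step 3: append 6 -> window=[9, 19, 6] (not full yet)
step 4: append 24 -> window=[9, 19, 6, 24] (not full yet)
step 5: append 4 -> window=[9, 19, 6, 24, 4] -> max=24
step 6: append 13 -> window=[19, 6, 24, 4, 13] -> max=24
step 7: append 22 -> window=[6, 24, 4, 13, 22] -> max=24
step 8: append 3 -> window=[24, 4, 13, 22, 3] -> max=24
step 9: append 2 -> window=[4, 13, 22, 3, 2] -> max=22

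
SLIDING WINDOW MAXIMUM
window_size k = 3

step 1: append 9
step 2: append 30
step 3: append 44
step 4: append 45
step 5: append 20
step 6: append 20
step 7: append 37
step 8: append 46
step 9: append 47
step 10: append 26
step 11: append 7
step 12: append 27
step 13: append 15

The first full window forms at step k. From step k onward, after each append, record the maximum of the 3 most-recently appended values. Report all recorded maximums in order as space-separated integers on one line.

Answer: 44 45 45 45 37 46 47 47 47 27 27

Derivation:
step 1: append 9 -> window=[9] (not full yet)
step 2: append 30 -> window=[9, 30] (not full yet)
step 3: append 44 -> window=[9, 30, 44] -> max=44
step 4: append 45 -> window=[30, 44, 45] -> max=45
step 5: append 20 -> window=[44, 45, 20] -> max=45
step 6: append 20 -> window=[45, 20, 20] -> max=45
step 7: append 37 -> window=[20, 20, 37] -> max=37
step 8: append 46 -> window=[20, 37, 46] -> max=46
step 9: append 47 -> window=[37, 46, 47] -> max=47
step 10: append 26 -> window=[46, 47, 26] -> max=47
step 11: append 7 -> window=[47, 26, 7] -> max=47
step 12: append 27 -> window=[26, 7, 27] -> max=27
step 13: append 15 -> window=[7, 27, 15] -> max=27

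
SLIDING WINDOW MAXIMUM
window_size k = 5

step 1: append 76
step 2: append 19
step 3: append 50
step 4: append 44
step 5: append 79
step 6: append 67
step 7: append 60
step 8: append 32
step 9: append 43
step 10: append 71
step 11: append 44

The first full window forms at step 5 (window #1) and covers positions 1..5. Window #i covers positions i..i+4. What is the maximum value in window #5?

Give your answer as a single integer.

Answer: 79

Derivation:
step 1: append 76 -> window=[76] (not full yet)
step 2: append 19 -> window=[76, 19] (not full yet)
step 3: append 50 -> window=[76, 19, 50] (not full yet)
step 4: append 44 -> window=[76, 19, 50, 44] (not full yet)
step 5: append 79 -> window=[76, 19, 50, 44, 79] -> max=79
step 6: append 67 -> window=[19, 50, 44, 79, 67] -> max=79
step 7: append 60 -> window=[50, 44, 79, 67, 60] -> max=79
step 8: append 32 -> window=[44, 79, 67, 60, 32] -> max=79
step 9: append 43 -> window=[79, 67, 60, 32, 43] -> max=79
Window #5 max = 79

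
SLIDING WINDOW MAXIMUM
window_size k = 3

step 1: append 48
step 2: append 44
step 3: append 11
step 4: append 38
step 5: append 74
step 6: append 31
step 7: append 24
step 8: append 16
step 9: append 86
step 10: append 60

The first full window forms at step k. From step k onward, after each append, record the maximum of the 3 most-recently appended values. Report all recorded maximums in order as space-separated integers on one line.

Answer: 48 44 74 74 74 31 86 86

Derivation:
step 1: append 48 -> window=[48] (not full yet)
step 2: append 44 -> window=[48, 44] (not full yet)
step 3: append 11 -> window=[48, 44, 11] -> max=48
step 4: append 38 -> window=[44, 11, 38] -> max=44
step 5: append 74 -> window=[11, 38, 74] -> max=74
step 6: append 31 -> window=[38, 74, 31] -> max=74
step 7: append 24 -> window=[74, 31, 24] -> max=74
step 8: append 16 -> window=[31, 24, 16] -> max=31
step 9: append 86 -> window=[24, 16, 86] -> max=86
step 10: append 60 -> window=[16, 86, 60] -> max=86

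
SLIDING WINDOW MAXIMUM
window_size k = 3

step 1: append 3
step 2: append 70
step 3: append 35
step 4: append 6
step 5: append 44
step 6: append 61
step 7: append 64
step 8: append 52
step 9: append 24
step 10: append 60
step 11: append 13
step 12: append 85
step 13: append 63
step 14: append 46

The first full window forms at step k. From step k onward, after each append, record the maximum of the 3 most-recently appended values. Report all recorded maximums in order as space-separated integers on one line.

step 1: append 3 -> window=[3] (not full yet)
step 2: append 70 -> window=[3, 70] (not full yet)
step 3: append 35 -> window=[3, 70, 35] -> max=70
step 4: append 6 -> window=[70, 35, 6] -> max=70
step 5: append 44 -> window=[35, 6, 44] -> max=44
step 6: append 61 -> window=[6, 44, 61] -> max=61
step 7: append 64 -> window=[44, 61, 64] -> max=64
step 8: append 52 -> window=[61, 64, 52] -> max=64
step 9: append 24 -> window=[64, 52, 24] -> max=64
step 10: append 60 -> window=[52, 24, 60] -> max=60
step 11: append 13 -> window=[24, 60, 13] -> max=60
step 12: append 85 -> window=[60, 13, 85] -> max=85
step 13: append 63 -> window=[13, 85, 63] -> max=85
step 14: append 46 -> window=[85, 63, 46] -> max=85

Answer: 70 70 44 61 64 64 64 60 60 85 85 85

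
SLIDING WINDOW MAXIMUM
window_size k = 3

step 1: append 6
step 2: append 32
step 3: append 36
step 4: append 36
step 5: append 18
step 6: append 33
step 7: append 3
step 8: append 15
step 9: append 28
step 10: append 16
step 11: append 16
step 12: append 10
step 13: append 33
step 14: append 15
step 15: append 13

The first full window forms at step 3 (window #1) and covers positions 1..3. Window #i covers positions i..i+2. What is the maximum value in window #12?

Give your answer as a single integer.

Answer: 33

Derivation:
step 1: append 6 -> window=[6] (not full yet)
step 2: append 32 -> window=[6, 32] (not full yet)
step 3: append 36 -> window=[6, 32, 36] -> max=36
step 4: append 36 -> window=[32, 36, 36] -> max=36
step 5: append 18 -> window=[36, 36, 18] -> max=36
step 6: append 33 -> window=[36, 18, 33] -> max=36
step 7: append 3 -> window=[18, 33, 3] -> max=33
step 8: append 15 -> window=[33, 3, 15] -> max=33
step 9: append 28 -> window=[3, 15, 28] -> max=28
step 10: append 16 -> window=[15, 28, 16] -> max=28
step 11: append 16 -> window=[28, 16, 16] -> max=28
step 12: append 10 -> window=[16, 16, 10] -> max=16
step 13: append 33 -> window=[16, 10, 33] -> max=33
step 14: append 15 -> window=[10, 33, 15] -> max=33
Window #12 max = 33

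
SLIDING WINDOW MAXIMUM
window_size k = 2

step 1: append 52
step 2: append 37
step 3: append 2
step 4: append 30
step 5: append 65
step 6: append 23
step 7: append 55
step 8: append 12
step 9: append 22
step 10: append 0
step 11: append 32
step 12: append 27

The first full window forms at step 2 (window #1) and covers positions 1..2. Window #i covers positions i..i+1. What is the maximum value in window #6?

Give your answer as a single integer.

step 1: append 52 -> window=[52] (not full yet)
step 2: append 37 -> window=[52, 37] -> max=52
step 3: append 2 -> window=[37, 2] -> max=37
step 4: append 30 -> window=[2, 30] -> max=30
step 5: append 65 -> window=[30, 65] -> max=65
step 6: append 23 -> window=[65, 23] -> max=65
step 7: append 55 -> window=[23, 55] -> max=55
Window #6 max = 55

Answer: 55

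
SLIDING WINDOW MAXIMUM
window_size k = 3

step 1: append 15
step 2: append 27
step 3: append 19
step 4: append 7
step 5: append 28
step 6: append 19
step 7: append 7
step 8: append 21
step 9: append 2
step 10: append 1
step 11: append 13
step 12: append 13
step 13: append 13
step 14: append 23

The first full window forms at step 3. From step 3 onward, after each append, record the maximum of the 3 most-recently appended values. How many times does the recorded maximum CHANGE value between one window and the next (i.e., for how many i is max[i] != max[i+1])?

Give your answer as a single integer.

step 1: append 15 -> window=[15] (not full yet)
step 2: append 27 -> window=[15, 27] (not full yet)
step 3: append 19 -> window=[15, 27, 19] -> max=27
step 4: append 7 -> window=[27, 19, 7] -> max=27
step 5: append 28 -> window=[19, 7, 28] -> max=28
step 6: append 19 -> window=[7, 28, 19] -> max=28
step 7: append 7 -> window=[28, 19, 7] -> max=28
step 8: append 21 -> window=[19, 7, 21] -> max=21
step 9: append 2 -> window=[7, 21, 2] -> max=21
step 10: append 1 -> window=[21, 2, 1] -> max=21
step 11: append 13 -> window=[2, 1, 13] -> max=13
step 12: append 13 -> window=[1, 13, 13] -> max=13
step 13: append 13 -> window=[13, 13, 13] -> max=13
step 14: append 23 -> window=[13, 13, 23] -> max=23
Recorded maximums: 27 27 28 28 28 21 21 21 13 13 13 23
Changes between consecutive maximums: 4

Answer: 4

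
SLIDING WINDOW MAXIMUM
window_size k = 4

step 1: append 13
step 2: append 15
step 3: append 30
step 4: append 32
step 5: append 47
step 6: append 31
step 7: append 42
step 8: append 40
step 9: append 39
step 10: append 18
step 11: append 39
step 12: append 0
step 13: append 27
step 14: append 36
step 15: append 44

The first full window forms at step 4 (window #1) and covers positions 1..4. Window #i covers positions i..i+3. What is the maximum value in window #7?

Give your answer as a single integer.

Answer: 42

Derivation:
step 1: append 13 -> window=[13] (not full yet)
step 2: append 15 -> window=[13, 15] (not full yet)
step 3: append 30 -> window=[13, 15, 30] (not full yet)
step 4: append 32 -> window=[13, 15, 30, 32] -> max=32
step 5: append 47 -> window=[15, 30, 32, 47] -> max=47
step 6: append 31 -> window=[30, 32, 47, 31] -> max=47
step 7: append 42 -> window=[32, 47, 31, 42] -> max=47
step 8: append 40 -> window=[47, 31, 42, 40] -> max=47
step 9: append 39 -> window=[31, 42, 40, 39] -> max=42
step 10: append 18 -> window=[42, 40, 39, 18] -> max=42
Window #7 max = 42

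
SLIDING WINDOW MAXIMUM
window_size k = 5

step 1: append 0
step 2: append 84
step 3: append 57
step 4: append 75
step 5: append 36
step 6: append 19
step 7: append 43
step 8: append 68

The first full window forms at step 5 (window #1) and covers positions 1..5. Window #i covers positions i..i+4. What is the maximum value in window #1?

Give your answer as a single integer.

Answer: 84

Derivation:
step 1: append 0 -> window=[0] (not full yet)
step 2: append 84 -> window=[0, 84] (not full yet)
step 3: append 57 -> window=[0, 84, 57] (not full yet)
step 4: append 75 -> window=[0, 84, 57, 75] (not full yet)
step 5: append 36 -> window=[0, 84, 57, 75, 36] -> max=84
Window #1 max = 84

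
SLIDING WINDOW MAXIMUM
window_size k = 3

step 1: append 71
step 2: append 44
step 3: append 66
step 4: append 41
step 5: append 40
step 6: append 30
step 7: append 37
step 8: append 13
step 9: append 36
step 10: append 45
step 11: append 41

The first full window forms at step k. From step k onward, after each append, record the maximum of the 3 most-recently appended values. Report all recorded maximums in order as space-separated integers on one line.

Answer: 71 66 66 41 40 37 37 45 45

Derivation:
step 1: append 71 -> window=[71] (not full yet)
step 2: append 44 -> window=[71, 44] (not full yet)
step 3: append 66 -> window=[71, 44, 66] -> max=71
step 4: append 41 -> window=[44, 66, 41] -> max=66
step 5: append 40 -> window=[66, 41, 40] -> max=66
step 6: append 30 -> window=[41, 40, 30] -> max=41
step 7: append 37 -> window=[40, 30, 37] -> max=40
step 8: append 13 -> window=[30, 37, 13] -> max=37
step 9: append 36 -> window=[37, 13, 36] -> max=37
step 10: append 45 -> window=[13, 36, 45] -> max=45
step 11: append 41 -> window=[36, 45, 41] -> max=45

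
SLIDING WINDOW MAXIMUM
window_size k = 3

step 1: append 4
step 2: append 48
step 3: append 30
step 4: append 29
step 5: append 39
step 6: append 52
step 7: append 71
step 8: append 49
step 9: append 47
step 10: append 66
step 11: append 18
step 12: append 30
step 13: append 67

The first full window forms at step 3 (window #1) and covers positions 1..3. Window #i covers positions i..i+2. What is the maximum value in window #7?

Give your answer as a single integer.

Answer: 71

Derivation:
step 1: append 4 -> window=[4] (not full yet)
step 2: append 48 -> window=[4, 48] (not full yet)
step 3: append 30 -> window=[4, 48, 30] -> max=48
step 4: append 29 -> window=[48, 30, 29] -> max=48
step 5: append 39 -> window=[30, 29, 39] -> max=39
step 6: append 52 -> window=[29, 39, 52] -> max=52
step 7: append 71 -> window=[39, 52, 71] -> max=71
step 8: append 49 -> window=[52, 71, 49] -> max=71
step 9: append 47 -> window=[71, 49, 47] -> max=71
Window #7 max = 71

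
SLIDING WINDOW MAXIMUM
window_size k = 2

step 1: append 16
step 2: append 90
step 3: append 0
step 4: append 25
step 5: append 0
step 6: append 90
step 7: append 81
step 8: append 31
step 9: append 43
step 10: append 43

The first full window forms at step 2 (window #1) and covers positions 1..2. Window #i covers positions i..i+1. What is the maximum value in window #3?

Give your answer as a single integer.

step 1: append 16 -> window=[16] (not full yet)
step 2: append 90 -> window=[16, 90] -> max=90
step 3: append 0 -> window=[90, 0] -> max=90
step 4: append 25 -> window=[0, 25] -> max=25
Window #3 max = 25

Answer: 25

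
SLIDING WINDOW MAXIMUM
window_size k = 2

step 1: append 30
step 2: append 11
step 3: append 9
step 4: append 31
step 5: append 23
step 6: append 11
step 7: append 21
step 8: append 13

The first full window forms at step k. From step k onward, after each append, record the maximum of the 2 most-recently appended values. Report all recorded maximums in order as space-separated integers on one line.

step 1: append 30 -> window=[30] (not full yet)
step 2: append 11 -> window=[30, 11] -> max=30
step 3: append 9 -> window=[11, 9] -> max=11
step 4: append 31 -> window=[9, 31] -> max=31
step 5: append 23 -> window=[31, 23] -> max=31
step 6: append 11 -> window=[23, 11] -> max=23
step 7: append 21 -> window=[11, 21] -> max=21
step 8: append 13 -> window=[21, 13] -> max=21

Answer: 30 11 31 31 23 21 21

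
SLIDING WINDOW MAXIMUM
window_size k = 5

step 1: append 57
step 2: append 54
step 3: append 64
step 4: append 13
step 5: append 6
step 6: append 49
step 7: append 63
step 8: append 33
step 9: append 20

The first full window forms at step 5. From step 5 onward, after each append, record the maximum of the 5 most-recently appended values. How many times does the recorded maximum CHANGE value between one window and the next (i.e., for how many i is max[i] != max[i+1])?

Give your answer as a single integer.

Answer: 1

Derivation:
step 1: append 57 -> window=[57] (not full yet)
step 2: append 54 -> window=[57, 54] (not full yet)
step 3: append 64 -> window=[57, 54, 64] (not full yet)
step 4: append 13 -> window=[57, 54, 64, 13] (not full yet)
step 5: append 6 -> window=[57, 54, 64, 13, 6] -> max=64
step 6: append 49 -> window=[54, 64, 13, 6, 49] -> max=64
step 7: append 63 -> window=[64, 13, 6, 49, 63] -> max=64
step 8: append 33 -> window=[13, 6, 49, 63, 33] -> max=63
step 9: append 20 -> window=[6, 49, 63, 33, 20] -> max=63
Recorded maximums: 64 64 64 63 63
Changes between consecutive maximums: 1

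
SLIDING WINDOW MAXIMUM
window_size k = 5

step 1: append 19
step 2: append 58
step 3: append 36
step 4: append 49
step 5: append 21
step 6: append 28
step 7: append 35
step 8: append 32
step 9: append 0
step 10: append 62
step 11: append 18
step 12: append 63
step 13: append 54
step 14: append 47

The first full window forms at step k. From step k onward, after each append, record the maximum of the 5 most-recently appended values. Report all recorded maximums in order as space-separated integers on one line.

Answer: 58 58 49 49 35 62 62 63 63 63

Derivation:
step 1: append 19 -> window=[19] (not full yet)
step 2: append 58 -> window=[19, 58] (not full yet)
step 3: append 36 -> window=[19, 58, 36] (not full yet)
step 4: append 49 -> window=[19, 58, 36, 49] (not full yet)
step 5: append 21 -> window=[19, 58, 36, 49, 21] -> max=58
step 6: append 28 -> window=[58, 36, 49, 21, 28] -> max=58
step 7: append 35 -> window=[36, 49, 21, 28, 35] -> max=49
step 8: append 32 -> window=[49, 21, 28, 35, 32] -> max=49
step 9: append 0 -> window=[21, 28, 35, 32, 0] -> max=35
step 10: append 62 -> window=[28, 35, 32, 0, 62] -> max=62
step 11: append 18 -> window=[35, 32, 0, 62, 18] -> max=62
step 12: append 63 -> window=[32, 0, 62, 18, 63] -> max=63
step 13: append 54 -> window=[0, 62, 18, 63, 54] -> max=63
step 14: append 47 -> window=[62, 18, 63, 54, 47] -> max=63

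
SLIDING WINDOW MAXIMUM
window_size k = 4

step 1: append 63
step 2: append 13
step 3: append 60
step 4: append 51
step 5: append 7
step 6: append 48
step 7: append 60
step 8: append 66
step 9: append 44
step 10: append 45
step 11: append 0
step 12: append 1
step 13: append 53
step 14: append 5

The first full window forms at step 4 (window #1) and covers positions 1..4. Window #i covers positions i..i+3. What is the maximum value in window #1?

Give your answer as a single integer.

Answer: 63

Derivation:
step 1: append 63 -> window=[63] (not full yet)
step 2: append 13 -> window=[63, 13] (not full yet)
step 3: append 60 -> window=[63, 13, 60] (not full yet)
step 4: append 51 -> window=[63, 13, 60, 51] -> max=63
Window #1 max = 63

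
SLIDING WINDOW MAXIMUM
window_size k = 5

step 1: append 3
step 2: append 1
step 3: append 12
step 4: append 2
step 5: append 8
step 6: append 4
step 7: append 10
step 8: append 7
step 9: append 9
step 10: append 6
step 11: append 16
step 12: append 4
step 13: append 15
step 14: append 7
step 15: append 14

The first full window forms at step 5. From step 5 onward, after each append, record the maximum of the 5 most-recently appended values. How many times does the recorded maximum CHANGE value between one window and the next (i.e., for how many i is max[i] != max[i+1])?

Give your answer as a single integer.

Answer: 2

Derivation:
step 1: append 3 -> window=[3] (not full yet)
step 2: append 1 -> window=[3, 1] (not full yet)
step 3: append 12 -> window=[3, 1, 12] (not full yet)
step 4: append 2 -> window=[3, 1, 12, 2] (not full yet)
step 5: append 8 -> window=[3, 1, 12, 2, 8] -> max=12
step 6: append 4 -> window=[1, 12, 2, 8, 4] -> max=12
step 7: append 10 -> window=[12, 2, 8, 4, 10] -> max=12
step 8: append 7 -> window=[2, 8, 4, 10, 7] -> max=10
step 9: append 9 -> window=[8, 4, 10, 7, 9] -> max=10
step 10: append 6 -> window=[4, 10, 7, 9, 6] -> max=10
step 11: append 16 -> window=[10, 7, 9, 6, 16] -> max=16
step 12: append 4 -> window=[7, 9, 6, 16, 4] -> max=16
step 13: append 15 -> window=[9, 6, 16, 4, 15] -> max=16
step 14: append 7 -> window=[6, 16, 4, 15, 7] -> max=16
step 15: append 14 -> window=[16, 4, 15, 7, 14] -> max=16
Recorded maximums: 12 12 12 10 10 10 16 16 16 16 16
Changes between consecutive maximums: 2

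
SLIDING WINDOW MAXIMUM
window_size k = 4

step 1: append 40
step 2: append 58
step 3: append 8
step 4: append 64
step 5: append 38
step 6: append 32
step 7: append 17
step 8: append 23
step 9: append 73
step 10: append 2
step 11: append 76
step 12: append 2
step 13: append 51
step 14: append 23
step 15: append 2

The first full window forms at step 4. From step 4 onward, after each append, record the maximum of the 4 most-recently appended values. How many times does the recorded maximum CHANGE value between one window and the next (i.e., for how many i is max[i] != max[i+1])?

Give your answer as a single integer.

step 1: append 40 -> window=[40] (not full yet)
step 2: append 58 -> window=[40, 58] (not full yet)
step 3: append 8 -> window=[40, 58, 8] (not full yet)
step 4: append 64 -> window=[40, 58, 8, 64] -> max=64
step 5: append 38 -> window=[58, 8, 64, 38] -> max=64
step 6: append 32 -> window=[8, 64, 38, 32] -> max=64
step 7: append 17 -> window=[64, 38, 32, 17] -> max=64
step 8: append 23 -> window=[38, 32, 17, 23] -> max=38
step 9: append 73 -> window=[32, 17, 23, 73] -> max=73
step 10: append 2 -> window=[17, 23, 73, 2] -> max=73
step 11: append 76 -> window=[23, 73, 2, 76] -> max=76
step 12: append 2 -> window=[73, 2, 76, 2] -> max=76
step 13: append 51 -> window=[2, 76, 2, 51] -> max=76
step 14: append 23 -> window=[76, 2, 51, 23] -> max=76
step 15: append 2 -> window=[2, 51, 23, 2] -> max=51
Recorded maximums: 64 64 64 64 38 73 73 76 76 76 76 51
Changes between consecutive maximums: 4

Answer: 4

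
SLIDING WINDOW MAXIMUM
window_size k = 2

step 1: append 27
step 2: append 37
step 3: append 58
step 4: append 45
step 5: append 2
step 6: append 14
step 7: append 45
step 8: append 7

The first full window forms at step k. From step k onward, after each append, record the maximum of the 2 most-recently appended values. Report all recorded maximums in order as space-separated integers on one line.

step 1: append 27 -> window=[27] (not full yet)
step 2: append 37 -> window=[27, 37] -> max=37
step 3: append 58 -> window=[37, 58] -> max=58
step 4: append 45 -> window=[58, 45] -> max=58
step 5: append 2 -> window=[45, 2] -> max=45
step 6: append 14 -> window=[2, 14] -> max=14
step 7: append 45 -> window=[14, 45] -> max=45
step 8: append 7 -> window=[45, 7] -> max=45

Answer: 37 58 58 45 14 45 45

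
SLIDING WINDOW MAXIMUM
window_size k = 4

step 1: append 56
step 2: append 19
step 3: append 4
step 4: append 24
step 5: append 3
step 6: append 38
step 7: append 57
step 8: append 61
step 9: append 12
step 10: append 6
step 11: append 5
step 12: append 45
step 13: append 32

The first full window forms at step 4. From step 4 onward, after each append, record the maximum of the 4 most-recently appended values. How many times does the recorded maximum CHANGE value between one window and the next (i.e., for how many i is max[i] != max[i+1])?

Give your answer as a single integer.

Answer: 5

Derivation:
step 1: append 56 -> window=[56] (not full yet)
step 2: append 19 -> window=[56, 19] (not full yet)
step 3: append 4 -> window=[56, 19, 4] (not full yet)
step 4: append 24 -> window=[56, 19, 4, 24] -> max=56
step 5: append 3 -> window=[19, 4, 24, 3] -> max=24
step 6: append 38 -> window=[4, 24, 3, 38] -> max=38
step 7: append 57 -> window=[24, 3, 38, 57] -> max=57
step 8: append 61 -> window=[3, 38, 57, 61] -> max=61
step 9: append 12 -> window=[38, 57, 61, 12] -> max=61
step 10: append 6 -> window=[57, 61, 12, 6] -> max=61
step 11: append 5 -> window=[61, 12, 6, 5] -> max=61
step 12: append 45 -> window=[12, 6, 5, 45] -> max=45
step 13: append 32 -> window=[6, 5, 45, 32] -> max=45
Recorded maximums: 56 24 38 57 61 61 61 61 45 45
Changes between consecutive maximums: 5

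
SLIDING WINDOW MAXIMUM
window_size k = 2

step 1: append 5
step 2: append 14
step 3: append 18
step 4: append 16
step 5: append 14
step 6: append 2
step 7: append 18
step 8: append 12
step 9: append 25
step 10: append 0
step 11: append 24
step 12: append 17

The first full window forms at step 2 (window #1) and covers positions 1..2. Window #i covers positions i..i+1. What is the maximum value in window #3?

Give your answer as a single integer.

Answer: 18

Derivation:
step 1: append 5 -> window=[5] (not full yet)
step 2: append 14 -> window=[5, 14] -> max=14
step 3: append 18 -> window=[14, 18] -> max=18
step 4: append 16 -> window=[18, 16] -> max=18
Window #3 max = 18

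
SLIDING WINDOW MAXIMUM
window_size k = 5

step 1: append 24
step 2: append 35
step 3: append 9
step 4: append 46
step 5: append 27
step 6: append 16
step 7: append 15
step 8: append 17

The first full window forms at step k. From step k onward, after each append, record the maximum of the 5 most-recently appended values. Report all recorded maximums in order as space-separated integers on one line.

step 1: append 24 -> window=[24] (not full yet)
step 2: append 35 -> window=[24, 35] (not full yet)
step 3: append 9 -> window=[24, 35, 9] (not full yet)
step 4: append 46 -> window=[24, 35, 9, 46] (not full yet)
step 5: append 27 -> window=[24, 35, 9, 46, 27] -> max=46
step 6: append 16 -> window=[35, 9, 46, 27, 16] -> max=46
step 7: append 15 -> window=[9, 46, 27, 16, 15] -> max=46
step 8: append 17 -> window=[46, 27, 16, 15, 17] -> max=46

Answer: 46 46 46 46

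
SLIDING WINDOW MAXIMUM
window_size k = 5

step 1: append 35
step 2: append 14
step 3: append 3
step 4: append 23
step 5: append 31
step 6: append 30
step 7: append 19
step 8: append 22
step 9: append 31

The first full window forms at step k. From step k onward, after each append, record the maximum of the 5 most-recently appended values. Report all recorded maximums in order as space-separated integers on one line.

Answer: 35 31 31 31 31

Derivation:
step 1: append 35 -> window=[35] (not full yet)
step 2: append 14 -> window=[35, 14] (not full yet)
step 3: append 3 -> window=[35, 14, 3] (not full yet)
step 4: append 23 -> window=[35, 14, 3, 23] (not full yet)
step 5: append 31 -> window=[35, 14, 3, 23, 31] -> max=35
step 6: append 30 -> window=[14, 3, 23, 31, 30] -> max=31
step 7: append 19 -> window=[3, 23, 31, 30, 19] -> max=31
step 8: append 22 -> window=[23, 31, 30, 19, 22] -> max=31
step 9: append 31 -> window=[31, 30, 19, 22, 31] -> max=31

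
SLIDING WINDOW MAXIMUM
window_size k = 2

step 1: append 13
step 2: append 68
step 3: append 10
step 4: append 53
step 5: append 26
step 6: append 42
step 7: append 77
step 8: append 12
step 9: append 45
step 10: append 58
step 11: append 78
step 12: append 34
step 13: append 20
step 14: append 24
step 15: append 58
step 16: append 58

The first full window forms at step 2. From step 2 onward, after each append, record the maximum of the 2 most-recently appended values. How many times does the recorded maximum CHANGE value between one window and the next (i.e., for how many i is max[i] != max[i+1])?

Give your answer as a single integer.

Answer: 9

Derivation:
step 1: append 13 -> window=[13] (not full yet)
step 2: append 68 -> window=[13, 68] -> max=68
step 3: append 10 -> window=[68, 10] -> max=68
step 4: append 53 -> window=[10, 53] -> max=53
step 5: append 26 -> window=[53, 26] -> max=53
step 6: append 42 -> window=[26, 42] -> max=42
step 7: append 77 -> window=[42, 77] -> max=77
step 8: append 12 -> window=[77, 12] -> max=77
step 9: append 45 -> window=[12, 45] -> max=45
step 10: append 58 -> window=[45, 58] -> max=58
step 11: append 78 -> window=[58, 78] -> max=78
step 12: append 34 -> window=[78, 34] -> max=78
step 13: append 20 -> window=[34, 20] -> max=34
step 14: append 24 -> window=[20, 24] -> max=24
step 15: append 58 -> window=[24, 58] -> max=58
step 16: append 58 -> window=[58, 58] -> max=58
Recorded maximums: 68 68 53 53 42 77 77 45 58 78 78 34 24 58 58
Changes between consecutive maximums: 9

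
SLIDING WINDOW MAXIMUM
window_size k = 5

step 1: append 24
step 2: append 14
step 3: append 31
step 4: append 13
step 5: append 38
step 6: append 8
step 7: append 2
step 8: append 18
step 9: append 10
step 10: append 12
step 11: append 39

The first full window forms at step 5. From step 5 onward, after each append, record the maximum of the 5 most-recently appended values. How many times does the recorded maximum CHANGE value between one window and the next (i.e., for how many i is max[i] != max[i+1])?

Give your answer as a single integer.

Answer: 2

Derivation:
step 1: append 24 -> window=[24] (not full yet)
step 2: append 14 -> window=[24, 14] (not full yet)
step 3: append 31 -> window=[24, 14, 31] (not full yet)
step 4: append 13 -> window=[24, 14, 31, 13] (not full yet)
step 5: append 38 -> window=[24, 14, 31, 13, 38] -> max=38
step 6: append 8 -> window=[14, 31, 13, 38, 8] -> max=38
step 7: append 2 -> window=[31, 13, 38, 8, 2] -> max=38
step 8: append 18 -> window=[13, 38, 8, 2, 18] -> max=38
step 9: append 10 -> window=[38, 8, 2, 18, 10] -> max=38
step 10: append 12 -> window=[8, 2, 18, 10, 12] -> max=18
step 11: append 39 -> window=[2, 18, 10, 12, 39] -> max=39
Recorded maximums: 38 38 38 38 38 18 39
Changes between consecutive maximums: 2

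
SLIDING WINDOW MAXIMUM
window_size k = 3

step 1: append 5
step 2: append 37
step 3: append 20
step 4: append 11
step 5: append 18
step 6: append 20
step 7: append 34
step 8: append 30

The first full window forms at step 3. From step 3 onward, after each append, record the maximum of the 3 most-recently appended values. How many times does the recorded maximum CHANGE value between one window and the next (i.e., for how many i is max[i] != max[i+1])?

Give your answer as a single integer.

step 1: append 5 -> window=[5] (not full yet)
step 2: append 37 -> window=[5, 37] (not full yet)
step 3: append 20 -> window=[5, 37, 20] -> max=37
step 4: append 11 -> window=[37, 20, 11] -> max=37
step 5: append 18 -> window=[20, 11, 18] -> max=20
step 6: append 20 -> window=[11, 18, 20] -> max=20
step 7: append 34 -> window=[18, 20, 34] -> max=34
step 8: append 30 -> window=[20, 34, 30] -> max=34
Recorded maximums: 37 37 20 20 34 34
Changes between consecutive maximums: 2

Answer: 2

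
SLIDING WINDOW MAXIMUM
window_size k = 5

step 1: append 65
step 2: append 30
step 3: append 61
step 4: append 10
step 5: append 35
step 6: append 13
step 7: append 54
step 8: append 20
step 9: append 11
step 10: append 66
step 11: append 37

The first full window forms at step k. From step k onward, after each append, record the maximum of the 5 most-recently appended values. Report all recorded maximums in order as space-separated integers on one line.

step 1: append 65 -> window=[65] (not full yet)
step 2: append 30 -> window=[65, 30] (not full yet)
step 3: append 61 -> window=[65, 30, 61] (not full yet)
step 4: append 10 -> window=[65, 30, 61, 10] (not full yet)
step 5: append 35 -> window=[65, 30, 61, 10, 35] -> max=65
step 6: append 13 -> window=[30, 61, 10, 35, 13] -> max=61
step 7: append 54 -> window=[61, 10, 35, 13, 54] -> max=61
step 8: append 20 -> window=[10, 35, 13, 54, 20] -> max=54
step 9: append 11 -> window=[35, 13, 54, 20, 11] -> max=54
step 10: append 66 -> window=[13, 54, 20, 11, 66] -> max=66
step 11: append 37 -> window=[54, 20, 11, 66, 37] -> max=66

Answer: 65 61 61 54 54 66 66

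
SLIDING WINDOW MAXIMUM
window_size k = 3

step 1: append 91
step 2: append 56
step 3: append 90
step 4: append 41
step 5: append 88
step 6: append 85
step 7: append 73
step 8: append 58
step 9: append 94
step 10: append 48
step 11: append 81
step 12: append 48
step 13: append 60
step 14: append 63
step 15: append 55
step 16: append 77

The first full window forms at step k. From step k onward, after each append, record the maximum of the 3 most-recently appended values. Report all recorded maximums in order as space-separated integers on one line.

Answer: 91 90 90 88 88 85 94 94 94 81 81 63 63 77

Derivation:
step 1: append 91 -> window=[91] (not full yet)
step 2: append 56 -> window=[91, 56] (not full yet)
step 3: append 90 -> window=[91, 56, 90] -> max=91
step 4: append 41 -> window=[56, 90, 41] -> max=90
step 5: append 88 -> window=[90, 41, 88] -> max=90
step 6: append 85 -> window=[41, 88, 85] -> max=88
step 7: append 73 -> window=[88, 85, 73] -> max=88
step 8: append 58 -> window=[85, 73, 58] -> max=85
step 9: append 94 -> window=[73, 58, 94] -> max=94
step 10: append 48 -> window=[58, 94, 48] -> max=94
step 11: append 81 -> window=[94, 48, 81] -> max=94
step 12: append 48 -> window=[48, 81, 48] -> max=81
step 13: append 60 -> window=[81, 48, 60] -> max=81
step 14: append 63 -> window=[48, 60, 63] -> max=63
step 15: append 55 -> window=[60, 63, 55] -> max=63
step 16: append 77 -> window=[63, 55, 77] -> max=77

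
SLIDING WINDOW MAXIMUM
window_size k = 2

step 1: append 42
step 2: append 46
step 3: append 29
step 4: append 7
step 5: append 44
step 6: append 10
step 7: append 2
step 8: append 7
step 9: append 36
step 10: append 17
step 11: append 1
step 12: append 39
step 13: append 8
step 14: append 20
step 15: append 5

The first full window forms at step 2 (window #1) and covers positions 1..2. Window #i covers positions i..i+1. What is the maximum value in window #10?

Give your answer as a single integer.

step 1: append 42 -> window=[42] (not full yet)
step 2: append 46 -> window=[42, 46] -> max=46
step 3: append 29 -> window=[46, 29] -> max=46
step 4: append 7 -> window=[29, 7] -> max=29
step 5: append 44 -> window=[7, 44] -> max=44
step 6: append 10 -> window=[44, 10] -> max=44
step 7: append 2 -> window=[10, 2] -> max=10
step 8: append 7 -> window=[2, 7] -> max=7
step 9: append 36 -> window=[7, 36] -> max=36
step 10: append 17 -> window=[36, 17] -> max=36
step 11: append 1 -> window=[17, 1] -> max=17
Window #10 max = 17

Answer: 17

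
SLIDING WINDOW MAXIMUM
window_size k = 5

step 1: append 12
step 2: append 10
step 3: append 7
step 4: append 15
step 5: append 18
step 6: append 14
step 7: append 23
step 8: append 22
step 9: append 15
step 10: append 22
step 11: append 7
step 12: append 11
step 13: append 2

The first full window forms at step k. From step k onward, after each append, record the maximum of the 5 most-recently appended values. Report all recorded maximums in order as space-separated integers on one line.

Answer: 18 18 23 23 23 23 23 22 22

Derivation:
step 1: append 12 -> window=[12] (not full yet)
step 2: append 10 -> window=[12, 10] (not full yet)
step 3: append 7 -> window=[12, 10, 7] (not full yet)
step 4: append 15 -> window=[12, 10, 7, 15] (not full yet)
step 5: append 18 -> window=[12, 10, 7, 15, 18] -> max=18
step 6: append 14 -> window=[10, 7, 15, 18, 14] -> max=18
step 7: append 23 -> window=[7, 15, 18, 14, 23] -> max=23
step 8: append 22 -> window=[15, 18, 14, 23, 22] -> max=23
step 9: append 15 -> window=[18, 14, 23, 22, 15] -> max=23
step 10: append 22 -> window=[14, 23, 22, 15, 22] -> max=23
step 11: append 7 -> window=[23, 22, 15, 22, 7] -> max=23
step 12: append 11 -> window=[22, 15, 22, 7, 11] -> max=22
step 13: append 2 -> window=[15, 22, 7, 11, 2] -> max=22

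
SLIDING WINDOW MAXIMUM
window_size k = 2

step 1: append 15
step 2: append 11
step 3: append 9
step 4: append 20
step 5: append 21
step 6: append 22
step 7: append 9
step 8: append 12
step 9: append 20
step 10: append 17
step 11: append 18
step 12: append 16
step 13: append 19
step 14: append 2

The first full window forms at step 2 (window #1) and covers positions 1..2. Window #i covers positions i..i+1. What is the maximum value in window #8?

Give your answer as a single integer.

Answer: 20

Derivation:
step 1: append 15 -> window=[15] (not full yet)
step 2: append 11 -> window=[15, 11] -> max=15
step 3: append 9 -> window=[11, 9] -> max=11
step 4: append 20 -> window=[9, 20] -> max=20
step 5: append 21 -> window=[20, 21] -> max=21
step 6: append 22 -> window=[21, 22] -> max=22
step 7: append 9 -> window=[22, 9] -> max=22
step 8: append 12 -> window=[9, 12] -> max=12
step 9: append 20 -> window=[12, 20] -> max=20
Window #8 max = 20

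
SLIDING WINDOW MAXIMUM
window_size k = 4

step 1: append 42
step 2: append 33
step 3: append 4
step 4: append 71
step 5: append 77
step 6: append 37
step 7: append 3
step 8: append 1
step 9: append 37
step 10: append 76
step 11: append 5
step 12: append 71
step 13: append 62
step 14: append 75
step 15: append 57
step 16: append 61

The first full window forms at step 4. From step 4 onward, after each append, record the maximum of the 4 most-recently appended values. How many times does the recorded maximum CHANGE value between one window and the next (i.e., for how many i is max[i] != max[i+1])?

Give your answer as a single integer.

Answer: 4

Derivation:
step 1: append 42 -> window=[42] (not full yet)
step 2: append 33 -> window=[42, 33] (not full yet)
step 3: append 4 -> window=[42, 33, 4] (not full yet)
step 4: append 71 -> window=[42, 33, 4, 71] -> max=71
step 5: append 77 -> window=[33, 4, 71, 77] -> max=77
step 6: append 37 -> window=[4, 71, 77, 37] -> max=77
step 7: append 3 -> window=[71, 77, 37, 3] -> max=77
step 8: append 1 -> window=[77, 37, 3, 1] -> max=77
step 9: append 37 -> window=[37, 3, 1, 37] -> max=37
step 10: append 76 -> window=[3, 1, 37, 76] -> max=76
step 11: append 5 -> window=[1, 37, 76, 5] -> max=76
step 12: append 71 -> window=[37, 76, 5, 71] -> max=76
step 13: append 62 -> window=[76, 5, 71, 62] -> max=76
step 14: append 75 -> window=[5, 71, 62, 75] -> max=75
step 15: append 57 -> window=[71, 62, 75, 57] -> max=75
step 16: append 61 -> window=[62, 75, 57, 61] -> max=75
Recorded maximums: 71 77 77 77 77 37 76 76 76 76 75 75 75
Changes between consecutive maximums: 4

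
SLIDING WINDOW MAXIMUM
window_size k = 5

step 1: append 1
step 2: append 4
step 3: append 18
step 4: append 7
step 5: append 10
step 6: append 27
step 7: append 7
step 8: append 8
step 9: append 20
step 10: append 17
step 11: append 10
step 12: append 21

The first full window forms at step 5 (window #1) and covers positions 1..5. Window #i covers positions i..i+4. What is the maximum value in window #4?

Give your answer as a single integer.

step 1: append 1 -> window=[1] (not full yet)
step 2: append 4 -> window=[1, 4] (not full yet)
step 3: append 18 -> window=[1, 4, 18] (not full yet)
step 4: append 7 -> window=[1, 4, 18, 7] (not full yet)
step 5: append 10 -> window=[1, 4, 18, 7, 10] -> max=18
step 6: append 27 -> window=[4, 18, 7, 10, 27] -> max=27
step 7: append 7 -> window=[18, 7, 10, 27, 7] -> max=27
step 8: append 8 -> window=[7, 10, 27, 7, 8] -> max=27
Window #4 max = 27

Answer: 27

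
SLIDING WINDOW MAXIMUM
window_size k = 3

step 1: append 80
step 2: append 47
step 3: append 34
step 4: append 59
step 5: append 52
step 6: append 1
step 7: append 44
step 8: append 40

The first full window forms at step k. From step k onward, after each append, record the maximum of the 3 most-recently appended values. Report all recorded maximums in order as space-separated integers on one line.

step 1: append 80 -> window=[80] (not full yet)
step 2: append 47 -> window=[80, 47] (not full yet)
step 3: append 34 -> window=[80, 47, 34] -> max=80
step 4: append 59 -> window=[47, 34, 59] -> max=59
step 5: append 52 -> window=[34, 59, 52] -> max=59
step 6: append 1 -> window=[59, 52, 1] -> max=59
step 7: append 44 -> window=[52, 1, 44] -> max=52
step 8: append 40 -> window=[1, 44, 40] -> max=44

Answer: 80 59 59 59 52 44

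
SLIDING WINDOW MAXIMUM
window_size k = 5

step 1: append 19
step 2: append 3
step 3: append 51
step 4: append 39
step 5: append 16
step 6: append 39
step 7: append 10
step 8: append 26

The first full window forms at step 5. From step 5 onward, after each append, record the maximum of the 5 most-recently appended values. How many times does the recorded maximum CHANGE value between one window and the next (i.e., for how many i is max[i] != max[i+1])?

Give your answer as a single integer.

Answer: 1

Derivation:
step 1: append 19 -> window=[19] (not full yet)
step 2: append 3 -> window=[19, 3] (not full yet)
step 3: append 51 -> window=[19, 3, 51] (not full yet)
step 4: append 39 -> window=[19, 3, 51, 39] (not full yet)
step 5: append 16 -> window=[19, 3, 51, 39, 16] -> max=51
step 6: append 39 -> window=[3, 51, 39, 16, 39] -> max=51
step 7: append 10 -> window=[51, 39, 16, 39, 10] -> max=51
step 8: append 26 -> window=[39, 16, 39, 10, 26] -> max=39
Recorded maximums: 51 51 51 39
Changes between consecutive maximums: 1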